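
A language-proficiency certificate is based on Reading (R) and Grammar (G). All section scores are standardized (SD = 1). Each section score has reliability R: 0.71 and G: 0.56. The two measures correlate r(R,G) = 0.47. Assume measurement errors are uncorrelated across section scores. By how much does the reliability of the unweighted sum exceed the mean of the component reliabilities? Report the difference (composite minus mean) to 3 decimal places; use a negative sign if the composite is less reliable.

0.117

Var(sum) = 2 + 0.94 = 2.94; true-score variance = 1.27 + 0.94 = 2.21; composite reliability = 0.7517.
Mean component reliability = 0.6350.
Difference = 0.7517 − 0.6350 = 0.117.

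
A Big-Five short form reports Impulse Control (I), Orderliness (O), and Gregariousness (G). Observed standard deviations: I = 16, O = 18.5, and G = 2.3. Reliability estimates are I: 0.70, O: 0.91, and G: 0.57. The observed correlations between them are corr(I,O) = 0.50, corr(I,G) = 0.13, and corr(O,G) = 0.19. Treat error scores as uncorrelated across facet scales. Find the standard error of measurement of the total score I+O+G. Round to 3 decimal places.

10.482

Var(total) = 603.54 + 321.737 = 925.277.
True-score variance = 493.663 + 321.737 = 815.4, so reliability = 0.8812.
Error variance = 925.277 − 815.4 = 109.877; SEM = √109.877 = 10.482.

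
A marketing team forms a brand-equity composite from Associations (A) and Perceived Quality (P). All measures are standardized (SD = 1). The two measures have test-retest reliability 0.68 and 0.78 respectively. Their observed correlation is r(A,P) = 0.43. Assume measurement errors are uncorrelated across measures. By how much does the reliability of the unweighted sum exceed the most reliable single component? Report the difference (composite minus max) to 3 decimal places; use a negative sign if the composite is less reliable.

0.031

Var(sum) = 2 + 0.86 = 2.86; true-score variance = 1.46 + 0.86 = 2.32; composite reliability = 0.8112.
Max component reliability = 0.7800.
Difference = 0.8112 − 0.7800 = 0.031.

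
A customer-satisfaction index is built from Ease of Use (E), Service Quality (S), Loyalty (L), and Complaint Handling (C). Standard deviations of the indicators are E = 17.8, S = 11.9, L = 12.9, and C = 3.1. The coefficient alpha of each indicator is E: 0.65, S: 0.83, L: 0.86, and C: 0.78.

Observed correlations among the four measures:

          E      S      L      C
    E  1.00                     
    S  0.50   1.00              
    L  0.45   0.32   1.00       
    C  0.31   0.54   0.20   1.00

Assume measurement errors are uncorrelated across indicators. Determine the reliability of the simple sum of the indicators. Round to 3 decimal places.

Var(E+S+L+C) = 17.8² + 11.9² + 12.9² + 3.1² + 2·[17.8·11.9·0.50 + 17.8·12.9·0.45 + 17.8·3.1·0.31 + 11.9·12.9·0.32 + 11.9·3.1·0.54 + 12.9·3.1·0.20] = 634.47 + 606.773 = 1241.24.
With uncorrelated errors the cross-covariances are all true-score covariance, so they carry over unchanged; only the diagonal terms shrink to ρᵢσᵢ².
True-score variance = [17.8²·0.65 + 11.9²·0.83 + 12.9²·0.86 + 3.1²·0.78] + 606.773 = 474.091 + 606.773 = 1080.86.
Reliability = 1080.86 / 1241.24 = 0.871.

0.871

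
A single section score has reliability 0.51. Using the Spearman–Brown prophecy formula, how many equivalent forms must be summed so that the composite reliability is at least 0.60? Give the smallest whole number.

2

k ≥ ρ*(1−ρ₁)/(ρ₁(1−ρ*)) = 0.60·0.49 / (0.51·0.40) = 1.441.
Smallest integer k = 2.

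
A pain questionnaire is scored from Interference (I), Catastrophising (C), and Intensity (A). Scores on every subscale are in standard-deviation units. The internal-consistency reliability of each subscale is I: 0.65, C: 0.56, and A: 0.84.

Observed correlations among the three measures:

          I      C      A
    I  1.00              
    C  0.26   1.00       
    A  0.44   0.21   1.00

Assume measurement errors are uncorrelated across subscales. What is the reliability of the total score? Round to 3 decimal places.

Var(I+C+A) = 3 + 2·[0.26 + 0.44 + 0.21] = 3 + 1.82 = 4.82.
With uncorrelated errors the cross-covariances are all true-score covariance, so they carry over unchanged; only the diagonal terms shrink to ρᵢσᵢ².
True-score variance = [0.65 + 0.56 + 0.84] + 1.82 = 2.05 + 1.82 = 3.87.
Reliability = 3.87 / 4.82 = 0.803.

0.803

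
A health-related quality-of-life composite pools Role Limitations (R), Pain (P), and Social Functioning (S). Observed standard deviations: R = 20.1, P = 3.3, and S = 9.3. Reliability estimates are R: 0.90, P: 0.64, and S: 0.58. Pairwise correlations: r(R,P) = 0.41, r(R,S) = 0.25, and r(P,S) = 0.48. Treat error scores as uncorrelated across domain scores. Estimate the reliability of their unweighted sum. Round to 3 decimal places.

0.881

Var(R+P+S) = 20.1² + 3.3² + 9.3² + 2·[20.1·3.3·0.41 + 20.1·9.3·0.25 + 3.3·9.3·0.48] = 501.39 + 177.318 = 678.708.
Under uncorrelated errors the observed covariances equal the true-score covariances, so only the own-variance terms attenuate.
True-score variance = [20.1²·0.90 + 3.3²·0.64 + 9.3²·0.58] + 177.318 = 420.743 + 177.318 = 598.061.
Reliability = 598.061 / 678.708 = 0.881.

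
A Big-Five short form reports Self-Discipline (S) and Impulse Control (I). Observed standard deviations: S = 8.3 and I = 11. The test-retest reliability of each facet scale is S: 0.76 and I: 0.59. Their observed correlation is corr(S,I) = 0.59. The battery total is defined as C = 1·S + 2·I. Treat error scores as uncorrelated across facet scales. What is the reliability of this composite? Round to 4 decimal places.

Var(C) = 8.3² + 2²·11² + 2·[2·8.3·11·0.59] = 552.89 + 215.468 = 768.358.
Under uncorrelated errors the observed covariances equal the true-score covariances, so only the own-variance terms attenuate.
True-score variance = [8.3²·0.76 + 2²·11²·0.59] + 215.468 = 337.916 + 215.468 = 553.384.
Reliability = 553.384 / 768.358 = 0.7202.

0.7202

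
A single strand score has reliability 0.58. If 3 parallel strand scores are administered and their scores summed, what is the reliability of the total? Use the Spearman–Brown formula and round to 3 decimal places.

0.806

ρ_k = kρ / (1 + (k−1)ρ) = 3·0.58 / (1 + 2·0.58) = 1.740 / 2.160 = 0.806.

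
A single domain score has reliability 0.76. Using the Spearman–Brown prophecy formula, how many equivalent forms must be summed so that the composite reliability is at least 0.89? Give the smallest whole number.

3

k ≥ ρ*(1−ρ₁)/(ρ₁(1−ρ*)) = 0.89·0.24 / (0.76·0.11) = 2.555.
Smallest integer k = 3.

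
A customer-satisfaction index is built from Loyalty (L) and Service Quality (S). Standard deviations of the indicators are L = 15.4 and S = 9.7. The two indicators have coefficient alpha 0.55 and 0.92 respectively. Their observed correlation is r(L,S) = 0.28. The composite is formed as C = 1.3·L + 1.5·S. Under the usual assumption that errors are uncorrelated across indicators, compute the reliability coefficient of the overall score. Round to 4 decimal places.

0.7456

Var(C) = 1.3²·15.4² + 1.5²·9.7² + 2·[1.95·15.4·9.7·0.28] = 612.503 + 163.123 = 775.626.
Because errors are independent across components, Cov(Tᵢ,Tⱼ) = Cov(Xᵢ,Xⱼ); the off-diagonal part of the true-score variance is the same as above.
True-score variance = [1.3²·15.4²·0.55 + 1.5²·9.7²·0.92] + 163.123 = 415.207 + 163.123 = 578.329.
Reliability = 578.329 / 775.626 = 0.7456.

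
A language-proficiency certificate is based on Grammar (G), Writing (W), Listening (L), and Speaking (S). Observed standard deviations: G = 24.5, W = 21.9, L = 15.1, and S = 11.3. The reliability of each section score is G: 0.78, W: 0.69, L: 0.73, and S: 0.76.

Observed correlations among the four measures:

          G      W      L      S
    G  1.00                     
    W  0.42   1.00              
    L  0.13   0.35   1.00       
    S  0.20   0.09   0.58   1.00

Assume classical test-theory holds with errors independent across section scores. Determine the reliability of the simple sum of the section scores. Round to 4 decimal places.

Var(G+W+L+S) = 24.5² + 21.9² + 15.1² + 11.3² + 2·[24.5·21.9·0.42 + 24.5·15.1·0.13 + 24.5·11.3·0.20 + 21.9·15.1·0.35 + 21.9·11.3·0.09 + 15.1·11.3·0.58] = 1435.56 + 1131.59 = 2567.15.
Because errors are independent across components, Cov(Tᵢ,Tⱼ) = Cov(Xᵢ,Xⱼ); the off-diagonal part of the true-score variance is the same as above.
True-score variance = [24.5²·0.78 + 21.9²·0.69 + 15.1²·0.73 + 11.3²·0.76] + 1131.59 = 1062.62 + 1131.59 = 2194.2.
Reliability = 2194.2 / 2567.15 = 0.8547.

0.8547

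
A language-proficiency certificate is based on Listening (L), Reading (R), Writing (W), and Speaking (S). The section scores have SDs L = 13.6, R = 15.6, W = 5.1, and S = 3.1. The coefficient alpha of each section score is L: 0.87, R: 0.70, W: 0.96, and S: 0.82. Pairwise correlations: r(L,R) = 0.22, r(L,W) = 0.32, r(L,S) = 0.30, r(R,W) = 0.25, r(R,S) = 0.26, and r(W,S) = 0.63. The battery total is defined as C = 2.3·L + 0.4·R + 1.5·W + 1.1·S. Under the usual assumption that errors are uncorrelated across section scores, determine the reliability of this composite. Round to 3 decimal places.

Var(C) = 2.3²·13.6² + 0.4²·15.6² + 1.5²·5.1² + 1.1²·3.1² + 2·[0.92·13.6·15.6·0.22 + 3.45·13.6·5.1·0.32 + 2.53·13.6·3.1·0.30 + 0.6·15.6·5.1·0.25 + 0.44·15.6·3.1·0.26 + 1.65·5.1·3.1·0.63] = 1087.53 + 370.83 = 1458.36.
With uncorrelated errors the cross-covariances are all true-score covariance, so they carry over unchanged; only the diagonal terms shrink to ρᵢσᵢ².
True-score variance = [2.3²·13.6²·0.87 + 0.4²·15.6²·0.70 + 1.5²·5.1²·0.96 + 1.1²·3.1²·0.82] + 370.83 = 944.214 + 370.83 = 1315.04.
Reliability = 1315.04 / 1458.36 = 0.902.

0.902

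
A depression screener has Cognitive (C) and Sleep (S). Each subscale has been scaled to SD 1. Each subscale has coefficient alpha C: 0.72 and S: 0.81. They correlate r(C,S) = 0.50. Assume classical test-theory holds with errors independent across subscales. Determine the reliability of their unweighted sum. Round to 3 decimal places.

Var(C+S) = 2 + 2·[0.50] = 2 + 1 = 3.
Because errors are independent across components, Cov(Tᵢ,Tⱼ) = Cov(Xᵢ,Xⱼ); the off-diagonal part of the true-score variance is the same as above.
True-score variance = [0.72 + 0.81] + 1 = 1.53 + 1 = 2.53.
Reliability = 2.53 / 3 = 0.843.

0.843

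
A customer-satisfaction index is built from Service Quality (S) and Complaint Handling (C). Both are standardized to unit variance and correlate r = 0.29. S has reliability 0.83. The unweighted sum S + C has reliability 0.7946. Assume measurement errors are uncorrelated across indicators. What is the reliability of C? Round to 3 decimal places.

Var(S+C) = 2 + 2·0.29 = 2.580.
True-score variance = ρ_S + ρ_C + 2·0.29, so 0.7946 = (0.83 + ρ_C + 0.58) / 2.580.
ρ_C = 0.7946·2.580 − 0.83 − 0.58 = 0.640.

0.640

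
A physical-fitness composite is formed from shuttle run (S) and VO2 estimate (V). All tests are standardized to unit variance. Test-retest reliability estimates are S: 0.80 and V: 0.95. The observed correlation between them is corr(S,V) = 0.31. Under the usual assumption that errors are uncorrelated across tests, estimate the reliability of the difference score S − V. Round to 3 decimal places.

Var(S−V) = 1 + 1 − 2·0.31 = 2 − 0.62 = 1.38.
Because errors are independent across components, Cov(Tᵢ,Tⱼ) = Cov(Xᵢ,Xⱼ); the off-diagonal part of the true-score variance is the same as above.
True-score variance = [0.80 + 0.95] − 0.62 = 1.75 − 0.62 = 1.13.
Reliability = 1.13 / 1.38 = 0.819.

0.819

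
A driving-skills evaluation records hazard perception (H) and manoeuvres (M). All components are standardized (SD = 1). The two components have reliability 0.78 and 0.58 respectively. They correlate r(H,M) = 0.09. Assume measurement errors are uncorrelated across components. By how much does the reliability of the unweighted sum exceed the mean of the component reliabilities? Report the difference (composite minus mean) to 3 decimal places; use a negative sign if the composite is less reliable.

Var(sum) = 2 + 0.18 = 2.18; true-score variance = 1.36 + 0.18 = 1.54; composite reliability = 0.7064.
Mean component reliability = 0.6800.
Difference = 0.7064 − 0.6800 = 0.026.

0.026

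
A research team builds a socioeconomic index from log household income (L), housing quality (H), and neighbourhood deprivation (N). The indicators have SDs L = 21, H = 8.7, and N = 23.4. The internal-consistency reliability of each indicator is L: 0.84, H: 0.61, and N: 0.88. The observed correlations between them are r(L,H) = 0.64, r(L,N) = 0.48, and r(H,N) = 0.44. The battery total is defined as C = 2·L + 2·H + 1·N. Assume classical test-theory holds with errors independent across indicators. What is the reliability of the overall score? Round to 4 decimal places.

0.9039

Var(C) = 2²·21² + 2²·8.7² + 23.4² + 2·[4·21·8.7·0.64 + 2·21·23.4·0.48 + 2·8.7·23.4·0.44] = 2614.32 + 2237.21 = 4851.53.
With uncorrelated errors the cross-covariances are all true-score covariance, so they carry over unchanged; only the diagonal terms shrink to ρᵢσᵢ².
True-score variance = [2²·21²·0.84 + 2²·8.7²·0.61 + 23.4²·0.88] + 2237.21 = 2148.3 + 2237.21 = 4385.51.
Reliability = 4385.51 / 4851.53 = 0.9039.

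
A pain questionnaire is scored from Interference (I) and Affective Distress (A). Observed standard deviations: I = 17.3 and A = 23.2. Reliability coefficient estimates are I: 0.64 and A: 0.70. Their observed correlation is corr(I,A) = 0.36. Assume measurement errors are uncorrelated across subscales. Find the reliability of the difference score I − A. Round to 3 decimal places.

0.509

Var(I−A) = 17.3² + 23.2² − 2·17.3·23.2·0.36 = 837.53 − 288.979 = 548.551.
With uncorrelated errors the cross-covariances are all true-score covariance, so they carry over unchanged; only the diagonal terms shrink to ρᵢσᵢ².
True-score variance = [17.3²·0.64 + 23.2²·0.70] − 288.979 = 568.314 − 288.979 = 279.334.
Reliability = 279.334 / 548.551 = 0.509.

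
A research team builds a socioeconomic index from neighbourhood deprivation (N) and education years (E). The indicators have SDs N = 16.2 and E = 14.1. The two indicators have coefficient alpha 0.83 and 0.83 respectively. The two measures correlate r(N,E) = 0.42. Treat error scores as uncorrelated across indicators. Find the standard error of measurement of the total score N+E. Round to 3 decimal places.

8.855

Var(total) = 461.25 + 191.873 = 653.123.
True-score variance = 382.837 + 191.873 = 574.71, so reliability = 0.8799.
Error variance = 653.123 − 574.71 = 78.4125; SEM = √78.4125 = 8.855.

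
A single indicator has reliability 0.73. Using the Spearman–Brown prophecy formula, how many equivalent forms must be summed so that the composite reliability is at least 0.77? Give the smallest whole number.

2

k ≥ ρ*(1−ρ₁)/(ρ₁(1−ρ*)) = 0.77·0.27 / (0.73·0.23) = 1.238.
Smallest integer k = 2.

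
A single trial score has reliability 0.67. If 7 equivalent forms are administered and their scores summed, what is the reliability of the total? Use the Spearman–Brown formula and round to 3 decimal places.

ρ_k = kρ / (1 + (k−1)ρ) = 7·0.67 / (1 + 6·0.67) = 4.690 / 5.020 = 0.934.

0.934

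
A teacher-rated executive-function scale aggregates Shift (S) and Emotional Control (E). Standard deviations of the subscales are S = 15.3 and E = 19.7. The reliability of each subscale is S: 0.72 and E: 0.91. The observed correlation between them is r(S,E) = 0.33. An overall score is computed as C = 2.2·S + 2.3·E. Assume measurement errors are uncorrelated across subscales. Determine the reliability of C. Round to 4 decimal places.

0.8803

Var(C) = 2.2²·15.3² + 2.3²·19.7² + 2·[5.06·15.3·19.7·0.33] = 3185.99 + 1006.59 = 4192.58.
With uncorrelated errors the cross-covariances are all true-score covariance, so they carry over unchanged; only the diagonal terms shrink to ρᵢσᵢ².
True-score variance = [2.2²·15.3²·0.72 + 2.3²·19.7²·0.91] + 1006.59 = 2683.98 + 1006.59 = 3690.57.
Reliability = 3690.57 / 4192.58 = 0.8803.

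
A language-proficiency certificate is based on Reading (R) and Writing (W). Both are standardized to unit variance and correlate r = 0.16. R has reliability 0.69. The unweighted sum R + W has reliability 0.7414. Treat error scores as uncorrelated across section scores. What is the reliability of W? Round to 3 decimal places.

Var(R+W) = 2 + 2·0.16 = 2.320.
True-score variance = ρ_R + ρ_W + 2·0.16, so 0.7414 = (0.69 + ρ_W + 0.32) / 2.320.
ρ_W = 0.7414·2.320 − 0.69 − 0.32 = 0.710.

0.710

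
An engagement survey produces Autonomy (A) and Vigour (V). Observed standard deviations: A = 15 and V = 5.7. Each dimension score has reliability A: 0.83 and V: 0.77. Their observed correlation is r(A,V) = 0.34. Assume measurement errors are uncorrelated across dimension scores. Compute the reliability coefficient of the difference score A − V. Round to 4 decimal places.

0.7706

Var(A−V) = 15² + 5.7² − 2·15·5.7·0.34 = 257.49 − 58.14 = 199.35.
With uncorrelated errors the cross-covariances are all true-score covariance, so they carry over unchanged; only the diagonal terms shrink to ρᵢσᵢ².
True-score variance = [15²·0.83 + 5.7²·0.77] − 58.14 = 211.767 − 58.14 = 153.627.
Reliability = 153.627 / 199.35 = 0.7706.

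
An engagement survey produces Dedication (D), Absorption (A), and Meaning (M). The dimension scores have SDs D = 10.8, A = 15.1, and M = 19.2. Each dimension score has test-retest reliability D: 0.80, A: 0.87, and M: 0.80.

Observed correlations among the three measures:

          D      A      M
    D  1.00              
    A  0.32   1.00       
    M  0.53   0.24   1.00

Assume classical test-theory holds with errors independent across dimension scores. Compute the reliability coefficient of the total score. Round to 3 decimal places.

Var(D+A+M) = 10.8² + 15.1² + 19.2² + 2·[10.8·15.1·0.32 + 10.8·19.2·0.53 + 15.1·19.2·0.24] = 713.29 + 463.334 = 1176.62.
Under uncorrelated errors the observed covariances equal the true-score covariances, so only the own-variance terms attenuate.
True-score variance = [10.8²·0.80 + 15.1²·0.87 + 19.2²·0.80] + 463.334 = 586.593 + 463.334 = 1049.93.
Reliability = 1049.93 / 1176.62 = 0.892.

0.892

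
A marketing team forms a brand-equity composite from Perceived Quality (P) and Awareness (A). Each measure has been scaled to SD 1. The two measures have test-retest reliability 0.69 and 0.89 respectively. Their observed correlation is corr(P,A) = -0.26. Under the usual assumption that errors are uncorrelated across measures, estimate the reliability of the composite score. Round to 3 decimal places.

Var(P+A) = 2 + 2·[(-0.26)] = 2 − 0.52 = 1.48.
Under uncorrelated errors the observed covariances equal the true-score covariances, so only the own-variance terms attenuate.
True-score variance = [0.69 + 0.89] − 0.52 = 1.58 − 0.52 = 1.06.
Reliability = 1.06 / 1.48 = 0.716.

0.716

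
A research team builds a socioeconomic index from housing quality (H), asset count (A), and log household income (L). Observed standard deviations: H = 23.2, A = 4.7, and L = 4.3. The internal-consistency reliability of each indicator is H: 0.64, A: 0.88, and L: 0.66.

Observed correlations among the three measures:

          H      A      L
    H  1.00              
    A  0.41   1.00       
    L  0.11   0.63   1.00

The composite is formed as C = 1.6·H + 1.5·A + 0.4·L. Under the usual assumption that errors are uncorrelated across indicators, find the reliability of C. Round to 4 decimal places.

0.6996

Var(C) = 1.6²·23.2² + 1.5²·4.7² + 0.4²·4.3² + 2·[2.4·23.2·4.7·0.41 + 0.64·23.2·4.3·0.11 + 0.6·4.7·4.3·0.63] = 1430.56 + 243.916 = 1674.47.
Because errors are independent across components, Cov(Tᵢ,Tⱼ) = Cov(Xᵢ,Xⱼ); the off-diagonal part of the true-score variance is the same as above.
True-score variance = [1.6²·23.2²·0.64 + 1.5²·4.7²·0.88 + 0.4²·4.3²·0.66] + 243.916 = 927.543 + 243.916 = 1171.46.
Reliability = 1171.46 / 1674.47 = 0.6996.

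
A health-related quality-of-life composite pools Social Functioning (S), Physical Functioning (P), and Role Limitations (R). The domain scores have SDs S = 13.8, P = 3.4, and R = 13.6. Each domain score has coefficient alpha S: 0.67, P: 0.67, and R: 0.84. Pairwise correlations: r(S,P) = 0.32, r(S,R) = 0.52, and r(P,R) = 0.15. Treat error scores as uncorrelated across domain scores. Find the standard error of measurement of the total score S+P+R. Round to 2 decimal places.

Var(total) = 386.96 + 239.088 = 626.048.
True-score variance = 290.706 + 239.088 = 529.794, so reliability = 0.8463.
Error variance = 626.048 − 529.794 = 96.2536; SEM = √96.2536 = 9.81.

9.81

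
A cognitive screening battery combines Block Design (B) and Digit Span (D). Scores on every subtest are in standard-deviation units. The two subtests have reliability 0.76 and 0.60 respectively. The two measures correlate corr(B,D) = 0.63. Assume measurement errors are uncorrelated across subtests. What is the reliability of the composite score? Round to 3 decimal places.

Var(B+D) = 2 + 2·[0.63] = 2 + 1.26 = 3.26.
Under uncorrelated errors the observed covariances equal the true-score covariances, so only the own-variance terms attenuate.
True-score variance = [0.76 + 0.60] + 1.26 = 1.36 + 1.26 = 2.62.
Reliability = 2.62 / 3.26 = 0.804.

0.804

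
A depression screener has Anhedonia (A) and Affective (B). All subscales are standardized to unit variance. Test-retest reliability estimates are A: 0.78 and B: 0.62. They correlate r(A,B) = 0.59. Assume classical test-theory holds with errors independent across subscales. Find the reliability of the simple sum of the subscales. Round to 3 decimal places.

0.811

Var(A+B) = 2 + 2·[0.59] = 2 + 1.18 = 3.18.
Under uncorrelated errors the observed covariances equal the true-score covariances, so only the own-variance terms attenuate.
True-score variance = [0.78 + 0.62] + 1.18 = 1.4 + 1.18 = 2.58.
Reliability = 2.58 / 3.18 = 0.811.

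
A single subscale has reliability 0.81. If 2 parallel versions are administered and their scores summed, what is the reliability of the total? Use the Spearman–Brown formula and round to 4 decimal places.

0.8950

ρ_k = kρ / (1 + (k−1)ρ) = 2·0.81 / (1 + 1·0.81) = 1.620 / 1.810 = 0.8950.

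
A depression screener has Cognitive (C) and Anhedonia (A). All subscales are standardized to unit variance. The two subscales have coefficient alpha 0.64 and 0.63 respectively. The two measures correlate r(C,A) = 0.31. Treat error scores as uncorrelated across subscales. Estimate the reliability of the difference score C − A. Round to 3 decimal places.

Var(C−A) = 1 + 1 − 2·0.31 = 2 − 0.62 = 1.38.
Because errors are independent across components, Cov(Tᵢ,Tⱼ) = Cov(Xᵢ,Xⱼ); the off-diagonal part of the true-score variance is the same as above.
True-score variance = [0.64 + 0.63] − 0.62 = 1.27 − 0.62 = 0.65.
Reliability = 0.65 / 1.38 = 0.471.

0.471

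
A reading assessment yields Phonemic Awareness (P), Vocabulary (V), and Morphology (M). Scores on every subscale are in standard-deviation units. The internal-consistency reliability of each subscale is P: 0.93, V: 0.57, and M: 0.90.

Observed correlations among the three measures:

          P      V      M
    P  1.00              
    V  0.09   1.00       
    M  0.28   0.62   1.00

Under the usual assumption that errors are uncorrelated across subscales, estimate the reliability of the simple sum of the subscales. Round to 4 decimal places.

Var(P+V+M) = 3 + 2·[0.09 + 0.28 + 0.62] = 3 + 1.98 = 4.98.
Under uncorrelated errors the observed covariances equal the true-score covariances, so only the own-variance terms attenuate.
True-score variance = [0.93 + 0.57 + 0.90] + 1.98 = 2.4 + 1.98 = 4.38.
Reliability = 4.38 / 4.98 = 0.8795.

0.8795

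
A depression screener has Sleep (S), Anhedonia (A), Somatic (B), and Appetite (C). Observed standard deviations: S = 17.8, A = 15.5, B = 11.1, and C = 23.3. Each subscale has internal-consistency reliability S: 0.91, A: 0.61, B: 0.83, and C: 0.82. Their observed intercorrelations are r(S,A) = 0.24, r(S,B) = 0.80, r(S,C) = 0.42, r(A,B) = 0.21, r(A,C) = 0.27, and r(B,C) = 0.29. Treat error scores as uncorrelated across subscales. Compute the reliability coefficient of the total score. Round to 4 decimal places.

Var(S+A+B+C) = 17.8² + 15.5² + 11.1² + 23.3² + 2·[17.8·15.5·0.24 + 17.8·11.1·0.80 + 17.8·23.3·0.42 + 15.5·11.1·0.21 + 15.5·23.3·0.27 + 11.1·23.3·0.29] = 1223.19 + 1214.23 = 2437.42.
With uncorrelated errors the cross-covariances are all true-score covariance, so they carry over unchanged; only the diagonal terms shrink to ρᵢσᵢ².
True-score variance = [17.8²·0.91 + 15.5²·0.61 + 11.1²·0.83 + 23.3²·0.82] + 1214.23 = 982.311 + 1214.23 = 2196.54.
Reliability = 2196.54 / 2437.42 = 0.9012.

0.9012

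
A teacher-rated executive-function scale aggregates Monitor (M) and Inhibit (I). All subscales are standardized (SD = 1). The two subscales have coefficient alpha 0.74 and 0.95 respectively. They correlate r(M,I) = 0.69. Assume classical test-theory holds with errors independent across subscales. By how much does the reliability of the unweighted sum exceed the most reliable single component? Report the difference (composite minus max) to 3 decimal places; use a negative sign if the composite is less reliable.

-0.042

Var(sum) = 2 + 1.38 = 3.38; true-score variance = 1.69 + 1.38 = 3.07; composite reliability = 0.9083.
Max component reliability = 0.9500.
Difference = 0.9083 − 0.9500 = -0.042.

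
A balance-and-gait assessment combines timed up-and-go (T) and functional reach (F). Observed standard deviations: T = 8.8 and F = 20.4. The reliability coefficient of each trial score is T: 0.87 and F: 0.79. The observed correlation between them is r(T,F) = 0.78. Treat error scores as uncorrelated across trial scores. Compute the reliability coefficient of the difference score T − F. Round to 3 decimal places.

Var(T−F) = 8.8² + 20.4² − 2·8.8·20.4·0.78 = 493.6 − 280.051 = 213.549.
With uncorrelated errors the cross-covariances are all true-score covariance, so they carry over unchanged; only the diagonal terms shrink to ρᵢσᵢ².
True-score variance = [8.8²·0.87 + 20.4²·0.79] − 280.051 = 396.139 − 280.051 = 116.088.
Reliability = 116.088 / 213.549 = 0.544.

0.544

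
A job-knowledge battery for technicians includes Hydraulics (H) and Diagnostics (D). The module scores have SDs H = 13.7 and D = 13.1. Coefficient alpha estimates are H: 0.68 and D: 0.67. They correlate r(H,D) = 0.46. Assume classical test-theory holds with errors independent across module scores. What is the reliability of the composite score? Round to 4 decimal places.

Var(H+D) = 13.7² + 13.1² + 2·[13.7·13.1·0.46] = 359.3 + 165.112 = 524.412.
With uncorrelated errors the cross-covariances are all true-score covariance, so they carry over unchanged; only the diagonal terms shrink to ρᵢσᵢ².
True-score variance = [13.7²·0.68 + 13.1²·0.67] + 165.112 = 242.608 + 165.112 = 407.72.
Reliability = 407.72 / 524.412 = 0.7775.

0.7775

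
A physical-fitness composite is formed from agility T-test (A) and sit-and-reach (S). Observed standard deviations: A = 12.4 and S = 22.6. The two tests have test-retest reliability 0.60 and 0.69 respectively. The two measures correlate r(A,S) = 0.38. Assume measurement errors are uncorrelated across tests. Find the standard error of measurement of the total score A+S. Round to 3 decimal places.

14.827

Var(total) = 664.52 + 212.982 = 877.502.
True-score variance = 444.68 + 212.982 = 657.663, so reliability = 0.7495.
Error variance = 877.502 − 657.663 = 219.84; SEM = √219.84 = 14.827.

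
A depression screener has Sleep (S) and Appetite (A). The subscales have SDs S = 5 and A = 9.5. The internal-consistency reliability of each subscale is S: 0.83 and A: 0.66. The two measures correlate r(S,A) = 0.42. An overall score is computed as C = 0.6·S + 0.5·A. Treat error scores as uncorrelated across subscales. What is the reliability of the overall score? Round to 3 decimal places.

Var(C) = 0.6²·5² + 0.5²·9.5² + 2·[0.3·5·9.5·0.42] = 31.5625 + 11.97 = 43.5325.
With uncorrelated errors the cross-covariances are all true-score covariance, so they carry over unchanged; only the diagonal terms shrink to ρᵢσᵢ².
True-score variance = [0.6²·5²·0.83 + 0.5²·9.5²·0.66] + 11.97 = 22.3613 + 11.97 = 34.3312.
Reliability = 34.3312 / 43.5325 = 0.789.

0.789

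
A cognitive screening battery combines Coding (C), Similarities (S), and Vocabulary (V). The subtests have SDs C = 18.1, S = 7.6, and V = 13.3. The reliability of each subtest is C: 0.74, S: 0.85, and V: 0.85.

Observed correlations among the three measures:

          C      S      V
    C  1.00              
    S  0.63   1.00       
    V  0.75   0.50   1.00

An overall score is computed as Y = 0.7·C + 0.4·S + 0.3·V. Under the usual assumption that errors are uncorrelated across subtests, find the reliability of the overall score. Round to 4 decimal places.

0.8587

Var(Y) = 0.7²·18.1² + 0.4²·7.6² + 0.3²·13.3² + 2·[0.28·18.1·7.6·0.63 + 0.21·18.1·13.3·0.75 + 0.12·7.6·13.3·0.50] = 185.691 + 136.491 = 322.181.
With uncorrelated errors the cross-covariances are all true-score covariance, so they carry over unchanged; only the diagonal terms shrink to ρᵢσᵢ².
True-score variance = [0.7²·18.1²·0.74 + 0.4²·7.6²·0.85 + 0.3²·13.3²·0.85] + 136.491 = 140.179 + 136.491 = 276.67.
Reliability = 276.67 / 322.181 = 0.8587.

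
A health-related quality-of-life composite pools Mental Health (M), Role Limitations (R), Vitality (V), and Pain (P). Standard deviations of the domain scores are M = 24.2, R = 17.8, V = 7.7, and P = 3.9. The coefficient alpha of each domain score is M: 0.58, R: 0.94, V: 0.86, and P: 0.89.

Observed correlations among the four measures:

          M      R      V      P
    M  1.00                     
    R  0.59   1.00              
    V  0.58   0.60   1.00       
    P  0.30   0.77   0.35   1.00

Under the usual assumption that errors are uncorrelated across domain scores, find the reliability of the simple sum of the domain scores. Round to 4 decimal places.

Var(M+R+V+P) = 24.2² + 17.8² + 7.7² + 3.9² + 2·[24.2·17.8·0.59 + 24.2·7.7·0.58 + 24.2·3.9·0.30 + 17.8·7.7·0.60 + 17.8·3.9·0.77 + 7.7·3.9·0.35] = 976.98 + 1073.48 = 2050.46.
Under uncorrelated errors the observed covariances equal the true-score covariances, so only the own-variance terms attenuate.
True-score variance = [24.2²·0.58 + 17.8²·0.94 + 7.7²·0.86 + 3.9²·0.89] + 1073.48 = 702.027 + 1073.48 = 1775.51.
Reliability = 1775.51 / 2050.46 = 0.8659.

0.8659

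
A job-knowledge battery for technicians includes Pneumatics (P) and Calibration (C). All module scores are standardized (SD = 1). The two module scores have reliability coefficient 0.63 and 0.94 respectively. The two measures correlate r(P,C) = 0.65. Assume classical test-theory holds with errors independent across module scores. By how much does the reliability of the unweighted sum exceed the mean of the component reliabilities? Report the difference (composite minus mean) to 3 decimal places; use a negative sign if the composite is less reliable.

0.085

Var(sum) = 2 + 1.3 = 3.3; true-score variance = 1.57 + 1.3 = 2.87; composite reliability = 0.8697.
Mean component reliability = 0.7850.
Difference = 0.8697 − 0.7850 = 0.085.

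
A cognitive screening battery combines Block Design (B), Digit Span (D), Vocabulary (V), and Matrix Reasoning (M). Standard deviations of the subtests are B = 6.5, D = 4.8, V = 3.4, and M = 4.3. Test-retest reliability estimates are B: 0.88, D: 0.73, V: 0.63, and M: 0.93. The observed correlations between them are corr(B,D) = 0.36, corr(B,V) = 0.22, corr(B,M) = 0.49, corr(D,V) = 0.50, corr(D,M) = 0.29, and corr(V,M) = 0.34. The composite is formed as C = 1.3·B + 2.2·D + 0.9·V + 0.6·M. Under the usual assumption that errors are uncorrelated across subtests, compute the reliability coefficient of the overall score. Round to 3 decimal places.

0.878

Var(C) = 1.3²·6.5² + 2.2²·4.8² + 0.9²·3.4² + 0.6²·4.3² + 2·[2.86·6.5·4.8·0.36 + 1.17·6.5·3.4·0.22 + 0.78·6.5·4.3·0.49 + 1.98·4.8·3.4·0.50 + 1.32·4.8·4.3·0.29 + 0.54·3.4·4.3·0.34] = 198.936 + 150.473 = 349.409.
Because errors are independent across components, Cov(Tᵢ,Tⱼ) = Cov(Xᵢ,Xⱼ); the off-diagonal part of the true-score variance is the same as above.
True-score variance = [1.3²·6.5²·0.88 + 2.2²·4.8²·0.73 + 0.9²·3.4²·0.63 + 0.6²·4.3²·0.93] + 150.473 = 156.329 + 150.473 = 306.802.
Reliability = 306.802 / 349.409 = 0.878.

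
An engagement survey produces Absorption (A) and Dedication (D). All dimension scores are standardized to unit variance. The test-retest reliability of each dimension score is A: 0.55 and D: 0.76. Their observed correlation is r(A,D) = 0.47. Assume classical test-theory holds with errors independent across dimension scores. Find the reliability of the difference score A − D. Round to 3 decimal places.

Var(A−D) = 1 + 1 − 2·0.47 = 2 − 0.94 = 1.06.
Under uncorrelated errors the observed covariances equal the true-score covariances, so only the own-variance terms attenuate.
True-score variance = [0.55 + 0.76] − 0.94 = 1.31 − 0.94 = 0.37.
Reliability = 0.37 / 1.06 = 0.349.

0.349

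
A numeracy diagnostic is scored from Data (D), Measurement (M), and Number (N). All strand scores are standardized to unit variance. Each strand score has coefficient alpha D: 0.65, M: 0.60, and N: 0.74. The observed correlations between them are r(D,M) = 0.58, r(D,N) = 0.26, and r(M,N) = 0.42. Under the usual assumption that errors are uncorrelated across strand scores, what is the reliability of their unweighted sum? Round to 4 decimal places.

Var(D+M+N) = 3 + 2·[0.58 + 0.26 + 0.42] = 3 + 2.52 = 5.52.
Because errors are independent across components, Cov(Tᵢ,Tⱼ) = Cov(Xᵢ,Xⱼ); the off-diagonal part of the true-score variance is the same as above.
True-score variance = [0.65 + 0.60 + 0.74] + 2.52 = 1.99 + 2.52 = 4.51.
Reliability = 4.51 / 5.52 = 0.8170.

0.8170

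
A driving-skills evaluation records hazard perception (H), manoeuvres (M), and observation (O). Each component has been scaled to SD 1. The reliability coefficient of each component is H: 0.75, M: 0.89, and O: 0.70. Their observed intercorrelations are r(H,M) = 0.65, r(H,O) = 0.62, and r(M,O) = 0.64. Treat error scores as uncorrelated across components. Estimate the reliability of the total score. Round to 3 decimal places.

Var(H+M+O) = 3 + 2·[0.65 + 0.62 + 0.64] = 3 + 3.82 = 6.82.
Because errors are independent across components, Cov(Tᵢ,Tⱼ) = Cov(Xᵢ,Xⱼ); the off-diagonal part of the true-score variance is the same as above.
True-score variance = [0.75 + 0.89 + 0.70] + 3.82 = 2.34 + 3.82 = 6.16.
Reliability = 6.16 / 6.82 = 0.903.

0.903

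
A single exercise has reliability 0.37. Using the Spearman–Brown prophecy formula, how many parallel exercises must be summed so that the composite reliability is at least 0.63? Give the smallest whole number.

3

k ≥ ρ*(1−ρ₁)/(ρ₁(1−ρ*)) = 0.63·0.63 / (0.37·0.37) = 2.899.
Smallest integer k = 3.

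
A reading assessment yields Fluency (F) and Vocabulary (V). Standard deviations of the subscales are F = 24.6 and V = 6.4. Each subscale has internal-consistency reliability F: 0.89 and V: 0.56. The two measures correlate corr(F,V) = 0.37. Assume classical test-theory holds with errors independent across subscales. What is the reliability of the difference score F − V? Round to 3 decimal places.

0.840

Var(F−V) = 24.6² + 6.4² − 2·24.6·6.4·0.37 = 646.12 − 116.506 = 529.614.
With uncorrelated errors the cross-covariances are all true-score covariance, so they carry over unchanged; only the diagonal terms shrink to ρᵢσᵢ².
True-score variance = [24.6²·0.89 + 6.4²·0.56] − 116.506 = 561.53 − 116.506 = 445.024.
Reliability = 445.024 / 529.614 = 0.840.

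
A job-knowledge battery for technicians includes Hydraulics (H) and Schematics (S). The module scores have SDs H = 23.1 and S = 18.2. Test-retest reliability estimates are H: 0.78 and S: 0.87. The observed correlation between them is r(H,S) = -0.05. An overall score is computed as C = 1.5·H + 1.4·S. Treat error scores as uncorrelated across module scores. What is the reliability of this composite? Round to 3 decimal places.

0.802

Var(C) = 1.5²·23.1² + 1.4²·18.2² + 2·[2.1·23.1·18.2·(-0.05)] = 1849.85 − 88.2882 = 1761.56.
With uncorrelated errors the cross-covariances are all true-score covariance, so they carry over unchanged; only the diagonal terms shrink to ρᵢσᵢ².
True-score variance = [1.5²·23.1²·0.78 + 1.4²·18.2²·0.87] − 88.2882 = 1501.32 − 88.2882 = 1413.03.
Reliability = 1413.03 / 1761.56 = 0.802.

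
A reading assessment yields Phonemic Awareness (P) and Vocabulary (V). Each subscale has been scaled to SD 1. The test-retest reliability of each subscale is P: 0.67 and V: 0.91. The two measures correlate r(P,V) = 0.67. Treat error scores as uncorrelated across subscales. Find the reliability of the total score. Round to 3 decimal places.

0.874

Var(P+V) = 2 + 2·[0.67] = 2 + 1.34 = 3.34.
Because errors are independent across components, Cov(Tᵢ,Tⱼ) = Cov(Xᵢ,Xⱼ); the off-diagonal part of the true-score variance is the same as above.
True-score variance = [0.67 + 0.91] + 1.34 = 1.58 + 1.34 = 2.92.
Reliability = 2.92 / 3.34 = 0.874.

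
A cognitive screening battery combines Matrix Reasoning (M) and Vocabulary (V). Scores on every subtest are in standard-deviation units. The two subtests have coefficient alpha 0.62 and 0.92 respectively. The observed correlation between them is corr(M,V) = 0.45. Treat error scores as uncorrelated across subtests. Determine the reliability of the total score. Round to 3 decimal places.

Var(M+V) = 2 + 2·[0.45] = 2 + 0.9 = 2.9.
Under uncorrelated errors the observed covariances equal the true-score covariances, so only the own-variance terms attenuate.
True-score variance = [0.62 + 0.92] + 0.9 = 1.54 + 0.9 = 2.44.
Reliability = 2.44 / 2.9 = 0.841.

0.841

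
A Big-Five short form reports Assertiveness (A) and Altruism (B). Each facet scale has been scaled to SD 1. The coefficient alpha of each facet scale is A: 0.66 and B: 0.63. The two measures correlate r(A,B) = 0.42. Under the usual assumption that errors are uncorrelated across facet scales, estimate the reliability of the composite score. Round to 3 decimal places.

Var(A+B) = 2 + 2·[0.42] = 2 + 0.84 = 2.84.
Under uncorrelated errors the observed covariances equal the true-score covariances, so only the own-variance terms attenuate.
True-score variance = [0.66 + 0.63] + 0.84 = 1.29 + 0.84 = 2.13.
Reliability = 2.13 / 2.84 = 0.750.

0.750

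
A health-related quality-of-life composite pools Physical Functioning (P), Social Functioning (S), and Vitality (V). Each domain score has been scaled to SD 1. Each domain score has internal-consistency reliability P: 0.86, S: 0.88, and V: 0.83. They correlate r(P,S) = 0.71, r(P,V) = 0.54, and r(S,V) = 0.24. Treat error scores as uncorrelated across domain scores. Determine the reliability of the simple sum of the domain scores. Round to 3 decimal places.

Var(P+S+V) = 3 + 2·[0.71 + 0.54 + 0.24] = 3 + 2.98 = 5.98.
Because errors are independent across components, Cov(Tᵢ,Tⱼ) = Cov(Xᵢ,Xⱼ); the off-diagonal part of the true-score variance is the same as above.
True-score variance = [0.86 + 0.88 + 0.83] + 2.98 = 2.57 + 2.98 = 5.55.
Reliability = 5.55 / 5.98 = 0.928.

0.928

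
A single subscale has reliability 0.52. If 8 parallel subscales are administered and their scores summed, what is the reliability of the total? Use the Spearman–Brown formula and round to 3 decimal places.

0.897

ρ_k = kρ / (1 + (k−1)ρ) = 8·0.52 / (1 + 7·0.52) = 4.160 / 4.640 = 0.897.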